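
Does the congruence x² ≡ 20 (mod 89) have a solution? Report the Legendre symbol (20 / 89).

Pull out 2^2: since 89 ≡ 1 (mod 8), (2/89) = +1, so (2/89)^2 = +1.
Reciprocity: 5 ≡ 1 and 89 ≡ 1 (mod 4), so (5/89) = +(89/5).
Reduce top mod 5: now compute (4/5).
Pull out 2^2: since 5 ≡ 5 (mod 8), (2/5) = -1, so (2/5)^2 = +1.
Reached (1/5) = 1. Collecting the sign flips along the way, the symbol is +1.

1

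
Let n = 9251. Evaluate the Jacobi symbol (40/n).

Pull out 2^3: since 9251 ≡ 3 (mod 8), (2/9251) = -1, so (2/9251)^3 = -1.
Reciprocity: 5 ≡ 1 and 9251 ≡ 3 (mod 4), so (5/9251) = +(9251/5).
Reduce top mod 5: now compute (1/5).
Reached (1/5) = 1. Collecting the sign flips along the way, the symbol is -1.

-1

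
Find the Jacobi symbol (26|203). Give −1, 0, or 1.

Pull out 2: since 203 ≡ 3 (mod 8), (2/203) = -1.
Reciprocity: 13 ≡ 1 and 203 ≡ 3 (mod 4), so (13/203) = +(203/13).
Reduce top mod 13: now compute (8/13).
Pull out 2^3: since 13 ≡ 5 (mod 8), (2/13) = -1, so (2/13)^3 = -1.
Reached (1/13) = 1. Collecting the sign flips along the way, the symbol is +1.

1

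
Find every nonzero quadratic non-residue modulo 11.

Square k = 1,…,5 (k and 11−k give the same square):
1²=1, 2²=4, 3²=9, 4²≡5, 5²≡3 (mod 11).
The residues are {1, 3, 4, 5, 9}; the non-residues are the remaining 5 nonzero classes.

2, 6, 7, 8, 10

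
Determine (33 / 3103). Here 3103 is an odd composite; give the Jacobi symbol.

Reciprocity: 33 ≡ 1 and 3103 ≡ 3 (mod 4), so (33/3103) = +(3103/33).
Reduce top mod 33: now compute (1/33).
Reached (1/33) = 1. Collecting the sign flips along the way, the symbol is +1.

1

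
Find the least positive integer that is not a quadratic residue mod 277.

(2/277) = −1, so 2 is the smallest positive non-residue mod 277.

2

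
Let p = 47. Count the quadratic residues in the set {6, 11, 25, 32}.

(6/47) = +1 → QR.
(11/47) = -1 → non-residue.
(25/47) = +1 → QR.
(32/47) = +1 → QR.
Total quadratic residues among the 4: 3.

3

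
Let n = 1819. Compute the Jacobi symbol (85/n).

0

Reciprocity: 85 ≡ 1 and 1819 ≡ 3 (mod 4), so (85/1819) = +(1819/85).
Reduce top mod 85: now compute (34/85).
Pull out 2: since 85 ≡ 5 (mod 8), (2/85) = -1.
Reciprocity: 17 ≡ 1 and 85 ≡ 1 (mod 4), so (17/85) = +(85/17).
Reduce top mod 17: now compute (0/17).
Top reduces to 0: gcd > 1, so the symbol is 0.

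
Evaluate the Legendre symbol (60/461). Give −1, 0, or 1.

Pull out 2^2: since 461 ≡ 5 (mod 8), (2/461) = -1, so (2/461)^2 = +1.
Reciprocity: 15 ≡ 3 and 461 ≡ 1 (mod 4), so (15/461) = +(461/15).
Reduce top mod 15: now compute (11/15).
Reciprocity: 11 ≡ 3 and 15 ≡ 3 (mod 4), so (11/15) = −(15/11).
Reduce top mod 11: now compute (4/11).
Pull out 2^2: since 11 ≡ 3 (mod 8), (2/11) = -1, so (2/11)^2 = +1.
Reached (1/11) = 1. Collecting the sign flips along the way, the symbol is -1.

-1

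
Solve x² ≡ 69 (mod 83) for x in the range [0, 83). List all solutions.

22, 61

Since 83 ≡ 3 (mod 4), a square root of 69 is 69^((83+1)/4) = 69^21 mod 83.
Repeated squaring: 69^2≡30, 69^4≡70, 69^8≡3, 69^16≡9 (mod 83).
69^21 = 69^(16+4+1) ≡ 61 (mod 83).
Check: 61² = 3721 ≡ 69 (mod 83). The two roots are 22 and 61.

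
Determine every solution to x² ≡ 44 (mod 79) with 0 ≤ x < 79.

Since 79 ≡ 3 (mod 4), a square root of 44 is 44^((79+1)/4) = 44^20 mod 79.
Repeated squaring: 44^2≡40, 44^4≡20, 44^8≡5, 44^16≡25 (mod 79).
44^20 = 44^(16+4) ≡ 26 (mod 79).
Check: 26² = 676 ≡ 44 (mod 79). The two roots are 26 and 53.

26, 53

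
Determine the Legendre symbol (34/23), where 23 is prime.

Euler's criterion: (34/23) ≡ 11^11 (mod 23).
11^2 ≡ 6 (mod 23)
11^4 ≡ 13 (mod 23)
11^8 ≡ 8 (mod 23)
11^11 = 11^(8+2+1) ≡ 22 (mod 23).
Result is 22 ≡ −1, so (34/23) = −1.

-1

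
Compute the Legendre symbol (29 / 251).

Euler's criterion: (29/251) ≡ 29^125 (mod 251).
29^2 ≡ 88 (mod 251)
29^4 ≡ 214 (mod 251)
29^8 ≡ 114 (mod 251)
29^16 ≡ 195 (mod 251)
29^32 ≡ 124 (mod 251)
29^64 ≡ 65 (mod 251)
29^125 = 29^(64+32+16+8+4+1) ≡ 250 (mod 251).
Result is 250 ≡ −1, so (29/251) = −1.

-1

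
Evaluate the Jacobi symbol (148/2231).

1

Pull out 2^2: since 2231 ≡ 7 (mod 8), (2/2231) = +1, so (2/2231)^2 = +1.
Reciprocity: 37 ≡ 1 and 2231 ≡ 3 (mod 4), so (37/2231) = +(2231/37).
Reduce top mod 37: now compute (11/37).
Reciprocity: 11 ≡ 3 and 37 ≡ 1 (mod 4), so (11/37) = +(37/11).
Reduce top mod 11: now compute (4/11).
Pull out 2^2: since 11 ≡ 3 (mod 8), (2/11) = -1, so (2/11)^2 = +1.
Reached (1/11) = 1. Collecting the sign flips along the way, the symbol is +1.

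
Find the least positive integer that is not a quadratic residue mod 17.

3

(2/17) = +1, so 2 is a residue.
(3/17) = −1, so 3 is the smallest positive non-residue mod 17.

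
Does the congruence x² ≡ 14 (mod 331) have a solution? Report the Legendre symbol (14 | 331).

1

Pull out 2: since 331 ≡ 3 (mod 8), (2/331) = -1.
Reciprocity: 7 ≡ 3 and 331 ≡ 3 (mod 4), so (7/331) = −(331/7).
Reduce top mod 7: now compute (2/7).
Pull out 2: since 7 ≡ 7 (mod 8), (2/7) = +1.
Reached (1/7) = 1. Collecting the sign flips along the way, the symbol is +1.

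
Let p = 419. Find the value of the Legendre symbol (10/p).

Pull out 2: since 419 ≡ 3 (mod 8), (2/419) = -1.
Reciprocity: 5 ≡ 1 and 419 ≡ 3 (mod 4), so (5/419) = +(419/5).
Reduce top mod 5: now compute (4/5).
Pull out 2^2: since 5 ≡ 5 (mod 8), (2/5) = -1, so (2/5)^2 = +1.
Reached (1/5) = 1. Collecting the sign flips along the way, the symbol is -1.

-1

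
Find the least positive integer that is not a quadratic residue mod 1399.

3

(2/1399) = +1, so 2 is a residue.
(3/1399) = −1, so 3 is the smallest positive non-residue mod 1399.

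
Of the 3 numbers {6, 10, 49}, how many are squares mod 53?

(6/53) = +1 → QR.
(10/53) = +1 → QR.
(49/53) = +1 → QR.
Total quadratic residues among the 3: 3.

3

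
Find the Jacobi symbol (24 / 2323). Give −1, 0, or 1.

Pull out 2^3: since 2323 ≡ 3 (mod 8), (2/2323) = -1, so (2/2323)^3 = -1.
Reciprocity: 3 ≡ 3 and 2323 ≡ 3 (mod 4), so (3/2323) = −(2323/3).
Reduce top mod 3: now compute (1/3).
Reached (1/3) = 1. Collecting the sign flips along the way, the symbol is +1.

1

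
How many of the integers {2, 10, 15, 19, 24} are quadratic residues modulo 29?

(2/29) = -1 → non-residue.
(10/29) = -1 → non-residue.
(15/29) = -1 → non-residue.
(19/29) = -1 → non-residue.
(24/29) = +1 → QR.
Total quadratic residues among the 5: 1.

1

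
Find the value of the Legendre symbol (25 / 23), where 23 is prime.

1

Euler's criterion: (25/23) ≡ 2^11 (mod 23).
2^2 ≡ 4 (mod 23)
2^4 ≡ 16 (mod 23)
2^8 ≡ 3 (mod 23)
2^11 = 2^(8+2+1) ≡ 1 (mod 23).
Result is 1, so (25/23) = 1.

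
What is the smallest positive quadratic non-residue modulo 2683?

2

(2/2683) = −1, so 2 is the smallest positive non-residue mod 2683.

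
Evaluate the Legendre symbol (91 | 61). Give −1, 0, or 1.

-1

First reduce: 91 ≡ 30 (mod 61).
Pull out 2: since 61 ≡ 5 (mod 8), (2/61) = -1.
Reciprocity: 15 ≡ 3 and 61 ≡ 1 (mod 4), so (15/61) = +(61/15).
Reduce top mod 15: now compute (1/15).
Reached (1/15) = 1. Collecting the sign flips along the way, the symbol is -1.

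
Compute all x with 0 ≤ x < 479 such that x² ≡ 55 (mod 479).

Since 479 ≡ 3 (mod 4), a square root of 55 is 55^((479+1)/4) = 55^120 mod 479.
Repeated squaring: 55^2≡151, 55^4≡288, 55^8≡77, 55^16≡181, 55^32≡189, 55^64≡275 (mod 479).
55^120 = 55^(64+32+16+8) ≡ 161 (mod 479).
Check: 161² = 25921 ≡ 55 (mod 479). The two roots are 161 and 318.

161, 318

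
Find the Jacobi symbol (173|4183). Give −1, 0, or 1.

1

Reciprocity: 173 ≡ 1 and 4183 ≡ 3 (mod 4), so (173/4183) = +(4183/173).
Reduce top mod 173: now compute (31/173).
Reciprocity: 31 ≡ 3 and 173 ≡ 1 (mod 4), so (31/173) = +(173/31).
Reduce top mod 31: now compute (18/31).
Pull out 2: since 31 ≡ 7 (mod 8), (2/31) = +1.
Reciprocity: 9 ≡ 1 and 31 ≡ 3 (mod 4), so (9/31) = +(31/9).
Reduce top mod 9: now compute (4/9).
Pull out 2^2: since 9 ≡ 1 (mod 8), (2/9) = +1, so (2/9)^2 = +1.
Reached (1/9) = 1. Collecting the sign flips along the way, the symbol is +1.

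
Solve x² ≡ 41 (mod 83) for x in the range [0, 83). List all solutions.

37, 46

Since 83 ≡ 3 (mod 4), a square root of 41 is 41^((83+1)/4) = 41^21 mod 83.
Repeated squaring: 41^2≡21, 41^4≡26, 41^8≡12, 41^16≡61 (mod 83).
41^21 = 41^(16+4+1) ≡ 37 (mod 83).
Check: 37² = 1369 ≡ 41 (mod 83). The two roots are 37 and 46.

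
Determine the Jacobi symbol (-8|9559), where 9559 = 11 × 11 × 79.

-1

First reduce: -8 ≡ 9551 (mod 9559).
Reciprocity: 9551 ≡ 3 and 9559 ≡ 3 (mod 4), so (9551/9559) = −(9559/9551).
Reduce top mod 9551: now compute (8/9551).
Pull out 2^3: since 9551 ≡ 7 (mod 8), (2/9551) = +1, so (2/9551)^3 = +1.
Reached (1/9551) = 1. Collecting the sign flips along the way, the symbol is -1.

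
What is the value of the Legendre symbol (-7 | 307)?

-1

First reduce: -7 ≡ 300 (mod 307).
Pull out 2^2: since 307 ≡ 3 (mod 8), (2/307) = -1, so (2/307)^2 = +1.
Reciprocity: 75 ≡ 3 and 307 ≡ 3 (mod 4), so (75/307) = −(307/75).
Reduce top mod 75: now compute (7/75).
Reciprocity: 7 ≡ 3 and 75 ≡ 3 (mod 4), so (7/75) = −(75/7).
Reduce top mod 7: now compute (5/7).
Reciprocity: 5 ≡ 1 and 7 ≡ 3 (mod 4), so (5/7) = +(7/5).
Reduce top mod 5: now compute (2/5).
Pull out 2: since 5 ≡ 5 (mod 8), (2/5) = -1.
Reached (1/5) = 1. Collecting the sign flips along the way, the symbol is -1.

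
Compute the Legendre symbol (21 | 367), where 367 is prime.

Euler's criterion: (21/367) ≡ 21^183 (mod 367).
21^2 ≡ 74 (mod 367)
21^4 ≡ 338 (mod 367)
21^8 ≡ 107 (mod 367)
21^16 ≡ 72 (mod 367)
21^32 ≡ 46 (mod 367)
21^64 ≡ 281 (mod 367)
21^128 ≡ 56 (mod 367)
21^183 = 21^(128+32+16+4+2+1) ≡ 366 (mod 367).
Result is 366 ≡ −1, so (21/367) = −1.

-1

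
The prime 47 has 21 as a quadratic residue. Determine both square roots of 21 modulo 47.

16, 31

Since 47 ≡ 3 (mod 4), a square root of 21 is 21^((47+1)/4) = 21^12 mod 47.
Repeated squaring: 21^2≡18, 21^4≡42, 21^8≡25 (mod 47).
21^12 = 21^(8+4) ≡ 16 (mod 47).
Check: 16² = 256 ≡ 21 (mod 47). The two roots are 16 and 31.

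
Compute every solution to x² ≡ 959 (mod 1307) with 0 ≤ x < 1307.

225, 1082

Since 1307 ≡ 3 (mod 4), a square root of 959 is 959^((1307+1)/4) = 959^327 mod 1307.
Repeated squaring: 959^2≡860, 959^4≡1145, 959^8≡104, 959^16≡360, 959^32≡207, 959^64≡1025, 959^128≡1104, 959^256≡692 (mod 1307).
959^327 = 959^(256+64+4+2+1) ≡ 225 (mod 1307).
Check: 225² = 50625 ≡ 959 (mod 1307). The two roots are 225 and 1082.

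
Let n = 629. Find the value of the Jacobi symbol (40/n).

-1

Pull out 2^3: since 629 ≡ 5 (mod 8), (2/629) = -1, so (2/629)^3 = -1.
Reciprocity: 5 ≡ 1 and 629 ≡ 1 (mod 4), so (5/629) = +(629/5).
Reduce top mod 5: now compute (4/5).
Pull out 2^2: since 5 ≡ 5 (mod 8), (2/5) = -1, so (2/5)^2 = +1.
Reached (1/5) = 1. Collecting the sign flips along the way, the symbol is -1.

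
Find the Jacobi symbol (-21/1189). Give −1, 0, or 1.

-1

First reduce: -21 ≡ 1168 (mod 1189).
Pull out 2^4: since 1189 ≡ 5 (mod 8), (2/1189) = -1, so (2/1189)^4 = +1.
Reciprocity: 73 ≡ 1 and 1189 ≡ 1 (mod 4), so (73/1189) = +(1189/73).
Reduce top mod 73: now compute (21/73).
Reciprocity: 21 ≡ 1 and 73 ≡ 1 (mod 4), so (21/73) = +(73/21).
Reduce top mod 21: now compute (10/21).
Pull out 2: since 21 ≡ 5 (mod 8), (2/21) = -1.
Reciprocity: 5 ≡ 1 and 21 ≡ 1 (mod 4), so (5/21) = +(21/5).
Reduce top mod 5: now compute (1/5).
Reached (1/5) = 1. Collecting the sign flips along the way, the symbol is -1.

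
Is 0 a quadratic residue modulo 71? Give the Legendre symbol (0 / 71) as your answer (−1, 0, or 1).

Top reduces to 0: gcd > 1, so the symbol is 0.

0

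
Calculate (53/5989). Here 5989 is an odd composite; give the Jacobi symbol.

0

Reciprocity: 53 ≡ 1 and 5989 ≡ 1 (mod 4), so (53/5989) = +(5989/53).
Reduce top mod 53: now compute (0/53).
Top reduces to 0: gcd > 1, so the symbol is 0.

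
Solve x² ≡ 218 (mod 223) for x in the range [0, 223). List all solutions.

Since 223 ≡ 3 (mod 4), a square root of 218 is 218^((223+1)/4) = 218^56 mod 223.
Repeated squaring: 218^2≡25, 218^4≡179, 218^8≡152, 218^16≡135, 218^32≡162 (mod 223).
218^56 = 218^(32+16+8) ≡ 202 (mod 223).
Check: 202² = 40804 ≡ 218 (mod 223). The two roots are 21 and 202.

21, 202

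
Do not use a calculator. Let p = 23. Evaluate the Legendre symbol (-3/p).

Euler's criterion: (-3/23) ≡ 20^11 (mod 23).
20^2 ≡ 9 (mod 23)
20^4 ≡ 12 (mod 23)
20^8 ≡ 6 (mod 23)
20^11 = 20^(8+2+1) ≡ 22 (mod 23).
Result is 22 ≡ −1, so (-3/23) = −1.

-1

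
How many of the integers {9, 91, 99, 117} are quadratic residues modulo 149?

(9/149) = +1 → QR.
(91/149) = -1 → non-residue.
(99/149) = -1 → non-residue.
(117/149) = -1 → non-residue.
Total quadratic residues among the 4: 1.

1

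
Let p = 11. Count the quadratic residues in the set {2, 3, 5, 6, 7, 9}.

3

(2/11) = -1 → non-residue.
(3/11) = +1 → QR.
(5/11) = +1 → QR.
(6/11) = -1 → non-residue.
(7/11) = -1 → non-residue.
(9/11) = +1 → QR.
Total quadratic residues among the 6: 3.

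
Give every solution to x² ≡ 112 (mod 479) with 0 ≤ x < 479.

152, 327

Since 479 ≡ 3 (mod 4), a square root of 112 is 112^((479+1)/4) = 112^120 mod 479.
Repeated squaring: 112^2≡90, 112^4≡436, 112^8≡412, 112^16≡178, 112^32≡70, 112^64≡110 (mod 479).
112^120 = 112^(64+32+16+8) ≡ 327 (mod 479).
Check: 327² = 106929 ≡ 112 (mod 479). The two roots are 152 and 327.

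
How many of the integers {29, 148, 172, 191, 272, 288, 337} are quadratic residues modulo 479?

(29/479) = -1 → non-residue.
(148/479) = -1 → non-residue.
(172/479) = -1 → non-residue.
(191/479) = -1 → non-residue.
(272/479) = -1 → non-residue.
(288/479) = +1 → QR.
(337/479) = -1 → non-residue.
Total quadratic residues among the 7: 1.

1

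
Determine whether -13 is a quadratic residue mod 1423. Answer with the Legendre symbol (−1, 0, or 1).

First reduce: -13 ≡ 1410 (mod 1423).
Pull out 2: since 1423 ≡ 7 (mod 8), (2/1423) = +1.
Reciprocity: 705 ≡ 1 and 1423 ≡ 3 (mod 4), so (705/1423) = +(1423/705).
Reduce top mod 705: now compute (13/705).
Reciprocity: 13 ≡ 1 and 705 ≡ 1 (mod 4), so (13/705) = +(705/13).
Reduce top mod 13: now compute (3/13).
Reciprocity: 3 ≡ 3 and 13 ≡ 1 (mod 4), so (3/13) = +(13/3).
Reduce top mod 3: now compute (1/3).
Reached (1/3) = 1. Collecting the sign flips along the way, the symbol is +1.

1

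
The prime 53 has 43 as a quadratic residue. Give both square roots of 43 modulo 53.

19, 34

53 ≡ 1 (mod 4), so we find a root by search.
Trying successive values, 19² = 361 ≡ 43 (mod 53). The other root is 53 − 19 = 34.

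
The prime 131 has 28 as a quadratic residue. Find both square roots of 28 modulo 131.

40, 91

Since 131 ≡ 3 (mod 4), a square root of 28 is 28^((131+1)/4) = 28^33 mod 131.
Repeated squaring: 28^2≡129, 28^4≡4, 28^8≡16, 28^16≡125, 28^32≡36 (mod 131).
28^33 = 28^(32+1) ≡ 91 (mod 131).
Check: 91² = 8281 ≡ 28 (mod 131). The two roots are 40 and 91.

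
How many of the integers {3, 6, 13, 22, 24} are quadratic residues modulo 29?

4

(3/29) = -1 → non-residue.
(6/29) = +1 → QR.
(13/29) = +1 → QR.
(22/29) = +1 → QR.
(24/29) = +1 → QR.
Total quadratic residues among the 5: 4.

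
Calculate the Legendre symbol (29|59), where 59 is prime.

1

Euler's criterion: (29/59) ≡ 29^29 (mod 59).
29^2 ≡ 15 (mod 59)
29^4 ≡ 48 (mod 59)
29^8 ≡ 3 (mod 59)
29^16 ≡ 9 (mod 59)
29^29 = 29^(16+8+4+1) ≡ 1 (mod 59).
Result is 1, so (29/59) = 1.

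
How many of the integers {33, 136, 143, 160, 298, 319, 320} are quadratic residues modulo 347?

5

(33/347) = +1 → QR.
(136/347) = +1 → QR.
(143/347) = +1 → QR.
(160/347) = +1 → QR.
(298/347) = -1 → non-residue.
(319/347) = +1 → QR.
(320/347) = -1 → non-residue.
Total quadratic residues among the 7: 5.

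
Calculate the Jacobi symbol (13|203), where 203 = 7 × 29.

Reciprocity: 13 ≡ 1 and 203 ≡ 3 (mod 4), so (13/203) = +(203/13).
Reduce top mod 13: now compute (8/13).
Pull out 2^3: since 13 ≡ 5 (mod 8), (2/13) = -1, so (2/13)^3 = -1.
Reached (1/13) = 1. Collecting the sign flips along the way, the symbol is -1.

-1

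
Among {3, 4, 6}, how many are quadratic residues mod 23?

3

(3/23) = +1 → QR.
(4/23) = +1 → QR.
(6/23) = +1 → QR.
Total quadratic residues among the 3: 3.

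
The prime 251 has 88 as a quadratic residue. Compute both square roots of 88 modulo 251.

Since 251 ≡ 3 (mod 4), a square root of 88 is 88^((251+1)/4) = 88^63 mod 251.
Repeated squaring: 88^2≡214, 88^4≡114, 88^8≡195, 88^16≡124, 88^32≡65 (mod 251).
88^63 = 88^(32+16+8+4+2+1) ≡ 222 (mod 251).
Check: 222² = 49284 ≡ 88 (mod 251). The two roots are 29 and 222.

29, 222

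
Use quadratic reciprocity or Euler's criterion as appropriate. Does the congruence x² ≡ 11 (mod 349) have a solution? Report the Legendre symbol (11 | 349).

-1

Reciprocity: 11 ≡ 3 and 349 ≡ 1 (mod 4), so (11/349) = +(349/11).
Reduce top mod 11: now compute (8/11).
Pull out 2^3: since 11 ≡ 3 (mod 8), (2/11) = -1, so (2/11)^3 = -1.
Reached (1/11) = 1. Collecting the sign flips along the way, the symbol is -1.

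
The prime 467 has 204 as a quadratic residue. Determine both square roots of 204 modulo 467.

168, 299

Since 467 ≡ 3 (mod 4), a square root of 204 is 204^((467+1)/4) = 204^117 mod 467.
Repeated squaring: 204^2≡53, 204^4≡7, 204^8≡49, 204^16≡66, 204^32≡153, 204^64≡59 (mod 467).
204^117 = 204^(64+32+16+4+1) ≡ 299 (mod 467).
Check: 299² = 89401 ≡ 204 (mod 467). The two roots are 168 and 299.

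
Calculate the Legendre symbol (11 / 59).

Reciprocity: 11 ≡ 3 and 59 ≡ 3 (mod 4), so (11/59) = −(59/11).
Reduce top mod 11: now compute (4/11).
Pull out 2^2: since 11 ≡ 3 (mod 8), (2/11) = -1, so (2/11)^2 = +1.
Reached (1/11) = 1. Collecting the sign flips along the way, the symbol is -1.

-1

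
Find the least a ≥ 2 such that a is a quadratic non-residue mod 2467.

2

(2/2467) = −1, so 2 is the smallest positive non-residue mod 2467.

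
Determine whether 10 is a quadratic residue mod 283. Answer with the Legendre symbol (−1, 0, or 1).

1

Euler's criterion: (10/283) ≡ 10^141 (mod 283).
10^2 ≡ 100 (mod 283)
10^4 ≡ 95 (mod 283)
10^8 ≡ 252 (mod 283)
10^16 ≡ 112 (mod 283)
10^32 ≡ 92 (mod 283)
10^64 ≡ 257 (mod 283)
10^128 ≡ 110 (mod 283)
10^141 = 10^(128+8+4+1) ≡ 1 (mod 283).
Result is 1, so (10/283) = 1.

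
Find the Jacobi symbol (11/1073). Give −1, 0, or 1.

-1

Reciprocity: 11 ≡ 3 and 1073 ≡ 1 (mod 4), so (11/1073) = +(1073/11).
Reduce top mod 11: now compute (6/11).
Pull out 2: since 11 ≡ 3 (mod 8), (2/11) = -1.
Reciprocity: 3 ≡ 3 and 11 ≡ 3 (mod 4), so (3/11) = −(11/3).
Reduce top mod 3: now compute (2/3).
Pull out 2: since 3 ≡ 3 (mod 8), (2/3) = -1.
Reached (1/3) = 1. Collecting the sign flips along the way, the symbol is -1.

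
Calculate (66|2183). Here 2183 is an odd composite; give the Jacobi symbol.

Pull out 2: since 2183 ≡ 7 (mod 8), (2/2183) = +1.
Reciprocity: 33 ≡ 1 and 2183 ≡ 3 (mod 4), so (33/2183) = +(2183/33).
Reduce top mod 33: now compute (5/33).
Reciprocity: 5 ≡ 1 and 33 ≡ 1 (mod 4), so (5/33) = +(33/5).
Reduce top mod 5: now compute (3/5).
Reciprocity: 3 ≡ 3 and 5 ≡ 1 (mod 4), so (3/5) = +(5/3).
Reduce top mod 3: now compute (2/3).
Pull out 2: since 3 ≡ 3 (mod 8), (2/3) = -1.
Reached (1/3) = 1. Collecting the sign flips along the way, the symbol is -1.

-1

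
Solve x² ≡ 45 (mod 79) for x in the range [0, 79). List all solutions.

Since 79 ≡ 3 (mod 4), a square root of 45 is 45^((79+1)/4) = 45^20 mod 79.
Repeated squaring: 45^2≡50, 45^4≡51, 45^8≡73, 45^16≡36 (mod 79).
45^20 = 45^(16+4) ≡ 19 (mod 79).
Check: 19² = 361 ≡ 45 (mod 79). The two roots are 19 and 60.

19, 60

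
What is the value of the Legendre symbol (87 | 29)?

0

First reduce: 87 ≡ 0 (mod 29).
Top reduces to 0: gcd > 1, so the symbol is 0.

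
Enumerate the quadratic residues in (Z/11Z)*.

Square k = 1,…,5 (k and 11−k give the same square):
1²=1, 2²=4, 3²=9, 4²≡5, 5²≡3 (mod 11).
So the quadratic residues mod 11 are {1, 3, 4, 5, 9}.

1,3,4,5,9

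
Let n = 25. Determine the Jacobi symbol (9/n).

Reciprocity: 9 ≡ 1 and 25 ≡ 1 (mod 4), so (9/25) = +(25/9).
Reduce top mod 9: now compute (7/9).
Reciprocity: 7 ≡ 3 and 9 ≡ 1 (mod 4), so (7/9) = +(9/7).
Reduce top mod 7: now compute (2/7).
Pull out 2: since 7 ≡ 7 (mod 8), (2/7) = +1.
Reached (1/7) = 1. Collecting the sign flips along the way, the symbol is +1.

1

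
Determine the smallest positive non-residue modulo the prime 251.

(2/251) = −1, so 2 is the smallest positive non-residue mod 251.

2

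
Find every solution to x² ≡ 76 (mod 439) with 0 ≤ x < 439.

178, 261

Since 439 ≡ 3 (mod 4), a square root of 76 is 76^((439+1)/4) = 76^110 mod 439.
Repeated squaring: 76^2≡69, 76^4≡371, 76^8≡234, 76^16≡320, 76^32≡113, 76^64≡38 (mod 439).
76^110 = 76^(64+32+8+4+2) ≡ 261 (mod 439).
Check: 261² = 68121 ≡ 76 (mod 439). The two roots are 178 and 261.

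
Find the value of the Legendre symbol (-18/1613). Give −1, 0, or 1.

-1

First reduce: -18 ≡ 1595 (mod 1613).
Reciprocity: 1595 ≡ 3 and 1613 ≡ 1 (mod 4), so (1595/1613) = +(1613/1595).
Reduce top mod 1595: now compute (18/1595).
Pull out 2: since 1595 ≡ 3 (mod 8), (2/1595) = -1.
Reciprocity: 9 ≡ 1 and 1595 ≡ 3 (mod 4), so (9/1595) = +(1595/9).
Reduce top mod 9: now compute (2/9).
Pull out 2: since 9 ≡ 1 (mod 8), (2/9) = +1.
Reached (1/9) = 1. Collecting the sign flips along the way, the symbol is -1.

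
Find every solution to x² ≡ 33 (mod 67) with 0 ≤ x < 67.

10, 57

Since 67 ≡ 3 (mod 4), a square root of 33 is 33^((67+1)/4) = 33^17 mod 67.
Repeated squaring: 33^2≡17, 33^4≡21, 33^8≡39, 33^16≡47 (mod 67).
33^17 = 33^(16+1) ≡ 10 (mod 67).
Check: 10² = 100 ≡ 33 (mod 67). The two roots are 10 and 57.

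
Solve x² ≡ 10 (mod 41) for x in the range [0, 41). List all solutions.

41 ≡ 1 (mod 4), so we find a root by search.
Trying successive values, 16² = 256 ≡ 10 (mod 41). The other root is 41 − 16 = 25.

16, 25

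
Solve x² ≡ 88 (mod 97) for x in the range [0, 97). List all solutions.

97 ≡ 1 (mod 4), so we find a root by search.
Trying successive values, 31² = 961 ≡ 88 (mod 97). The other root is 97 − 31 = 66.

31, 66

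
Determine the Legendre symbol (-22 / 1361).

-1

First reduce: -22 ≡ 1339 (mod 1361).
Reciprocity: 1339 ≡ 3 and 1361 ≡ 1 (mod 4), so (1339/1361) = +(1361/1339).
Reduce top mod 1339: now compute (22/1339).
Pull out 2: since 1339 ≡ 3 (mod 8), (2/1339) = -1.
Reciprocity: 11 ≡ 3 and 1339 ≡ 3 (mod 4), so (11/1339) = −(1339/11).
Reduce top mod 11: now compute (8/11).
Pull out 2^3: since 11 ≡ 3 (mod 8), (2/11) = -1, so (2/11)^3 = -1.
Reached (1/11) = 1. Collecting the sign flips along the way, the symbol is -1.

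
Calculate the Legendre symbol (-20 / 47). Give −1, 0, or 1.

1

First reduce: -20 ≡ 27 (mod 47).
Reciprocity: 27 ≡ 3 and 47 ≡ 3 (mod 4), so (27/47) = −(47/27).
Reduce top mod 27: now compute (20/27).
Pull out 2^2: since 27 ≡ 3 (mod 8), (2/27) = -1, so (2/27)^2 = +1.
Reciprocity: 5 ≡ 1 and 27 ≡ 3 (mod 4), so (5/27) = +(27/5).
Reduce top mod 5: now compute (2/5).
Pull out 2: since 5 ≡ 5 (mod 8), (2/5) = -1.
Reached (1/5) = 1. Collecting the sign flips along the way, the symbol is +1.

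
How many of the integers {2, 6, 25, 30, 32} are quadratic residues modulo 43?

(2/43) = -1 → non-residue.
(6/43) = +1 → QR.
(25/43) = +1 → QR.
(30/43) = -1 → non-residue.
(32/43) = -1 → non-residue.
Total quadratic residues among the 5: 2.

2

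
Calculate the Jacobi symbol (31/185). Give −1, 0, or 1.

-1

Reciprocity: 31 ≡ 3 and 185 ≡ 1 (mod 4), so (31/185) = +(185/31).
Reduce top mod 31: now compute (30/31).
Pull out 2: since 31 ≡ 7 (mod 8), (2/31) = +1.
Reciprocity: 15 ≡ 3 and 31 ≡ 3 (mod 4), so (15/31) = −(31/15).
Reduce top mod 15: now compute (1/15).
Reached (1/15) = 1. Collecting the sign flips along the way, the symbol is -1.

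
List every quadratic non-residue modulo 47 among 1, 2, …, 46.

Square k = 1,…,23 (k and 47−k give the same square):
1²=1, 2²=4, 3²=9, 4²=16, 5²=25, 6²=36, 7²≡2, 8²≡17, 9²≡34, 10²≡6, 11²≡27, 12²≡3, 13²≡28, 14²≡8, 15²≡37, 16²≡21, 17²≡7, 18²≡42, 19²≡32, 20²≡24, 21²≡18, 22²≡14, 23²≡12 (mod 47).
The residues are {1, 2, 3, 4, 6, 7, 8, 9, 12, 14, 16, 17, 18, 21, 24, 25, 27, 28, 32, 34, 36, 37, 42}; the non-residues are the remaining 23 nonzero classes.

5,10,11,13,15,19,20,22,23,26,29,30,31,33,35,38,39,40,41,43,44,45,46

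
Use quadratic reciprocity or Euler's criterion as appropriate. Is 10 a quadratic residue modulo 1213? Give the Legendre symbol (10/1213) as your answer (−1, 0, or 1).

1

Pull out 2: since 1213 ≡ 5 (mod 8), (2/1213) = -1.
Reciprocity: 5 ≡ 1 and 1213 ≡ 1 (mod 4), so (5/1213) = +(1213/5).
Reduce top mod 5: now compute (3/5).
Reciprocity: 3 ≡ 3 and 5 ≡ 1 (mod 4), so (3/5) = +(5/3).
Reduce top mod 3: now compute (2/3).
Pull out 2: since 3 ≡ 3 (mod 8), (2/3) = -1.
Reached (1/3) = 1. Collecting the sign flips along the way, the symbol is +1.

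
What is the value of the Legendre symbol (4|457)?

Euler's criterion: (4/457) ≡ 4^228 (mod 457).
4^2 ≡ 16 (mod 457)
4^4 ≡ 256 (mod 457)
4^8 ≡ 185 (mod 457)
4^16 ≡ 407 (mod 457)
4^32 ≡ 215 (mod 457)
4^64 ≡ 68 (mod 457)
4^128 ≡ 54 (mod 457)
4^228 = 4^(128+64+32+4) ≡ 1 (mod 457).
Result is 1, so (4/457) = 1.

1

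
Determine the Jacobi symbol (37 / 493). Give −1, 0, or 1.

Reciprocity: 37 ≡ 1 and 493 ≡ 1 (mod 4), so (37/493) = +(493/37).
Reduce top mod 37: now compute (12/37).
Pull out 2^2: since 37 ≡ 5 (mod 8), (2/37) = -1, so (2/37)^2 = +1.
Reciprocity: 3 ≡ 3 and 37 ≡ 1 (mod 4), so (3/37) = +(37/3).
Reduce top mod 3: now compute (1/3).
Reached (1/3) = 1. Collecting the sign flips along the way, the symbol is +1.

1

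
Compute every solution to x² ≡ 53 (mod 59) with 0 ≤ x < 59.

Since 59 ≡ 3 (mod 4), a square root of 53 is 53^((59+1)/4) = 53^15 mod 59.
Repeated squaring: 53^2≡36, 53^4≡57, 53^8≡4 (mod 59).
53^15 = 53^(8+4+2+1) ≡ 17 (mod 59).
Check: 17² = 289 ≡ 53 (mod 59). The two roots are 17 and 42.

17, 42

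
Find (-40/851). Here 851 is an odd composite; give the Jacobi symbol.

First reduce: -40 ≡ 811 (mod 851).
Reciprocity: 811 ≡ 3 and 851 ≡ 3 (mod 4), so (811/851) = −(851/811).
Reduce top mod 811: now compute (40/811).
Pull out 2^3: since 811 ≡ 3 (mod 8), (2/811) = -1, so (2/811)^3 = -1.
Reciprocity: 5 ≡ 1 and 811 ≡ 3 (mod 4), so (5/811) = +(811/5).
Reduce top mod 5: now compute (1/5).
Reached (1/5) = 1. Collecting the sign flips along the way, the symbol is +1.

1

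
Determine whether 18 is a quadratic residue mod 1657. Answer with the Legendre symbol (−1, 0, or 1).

1

Pull out 2: since 1657 ≡ 1 (mod 8), (2/1657) = +1.
Reciprocity: 9 ≡ 1 and 1657 ≡ 1 (mod 4), so (9/1657) = +(1657/9).
Reduce top mod 9: now compute (1/9).
Reached (1/9) = 1. Collecting the sign flips along the way, the symbol is +1.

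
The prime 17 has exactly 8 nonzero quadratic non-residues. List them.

3,5,6,7,10,11,12,14

Square k = 1,…,8 (k and 17−k give the same square):
1²=1, 2²=4, 3²=9, 4²=16, 5²≡8, 6²≡2, 7²≡15, 8²≡13 (mod 17).
The residues are {1, 2, 4, 8, 9, 13, 15, 16}; the non-residues are the remaining 8 nonzero classes.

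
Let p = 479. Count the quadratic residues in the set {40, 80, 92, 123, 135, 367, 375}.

(40/479) = +1 → QR.
(80/479) = +1 → QR.
(92/479) = +1 → QR.
(123/479) = -1 → non-residue.
(135/479) = +1 → QR.
(367/479) = -1 → non-residue.
(375/479) = +1 → QR.
Total quadratic residues among the 7: 5.

5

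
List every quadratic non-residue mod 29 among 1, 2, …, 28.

Square k = 1,…,14 (k and 29−k give the same square):
1²=1, 2²=4, 3²=9, 4²=16, 5²=25, 6²≡7, 7²≡20, 8²≡6, 9²≡23, 10²≡13, 11²≡5, 12²≡28, 13²≡24, 14²≡22 (mod 29).
The residues are {1, 4, 5, 6, 7, 9, 13, 16, 20, 22, 23, 24, 25, 28}; the non-residues are the remaining 14 nonzero classes.

2,3,8,10,11,12,14,15,17,18,19,21,26,27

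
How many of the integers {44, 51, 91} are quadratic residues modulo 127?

1

(44/127) = +1 → QR.
(51/127) = -1 → non-residue.
(91/127) = -1 → non-residue.
Total quadratic residues among the 3: 1.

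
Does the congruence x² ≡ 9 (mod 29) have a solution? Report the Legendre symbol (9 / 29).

1

Euler's criterion: (9/29) ≡ 9^14 (mod 29).
9^2 ≡ 23 (mod 29)
9^4 ≡ 7 (mod 29)
9^8 ≡ 20 (mod 29)
9^14 = 9^(8+4+2) ≡ 1 (mod 29).
Result is 1, so (9/29) = 1.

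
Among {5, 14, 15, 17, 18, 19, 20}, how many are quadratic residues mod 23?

(5/23) = -1 → non-residue.
(14/23) = -1 → non-residue.
(15/23) = -1 → non-residue.
(17/23) = -1 → non-residue.
(18/23) = +1 → QR.
(19/23) = -1 → non-residue.
(20/23) = -1 → non-residue.
Total quadratic residues among the 7: 1.

1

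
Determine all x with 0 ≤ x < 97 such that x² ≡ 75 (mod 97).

47, 50

97 ≡ 1 (mod 4), so we find a root by search.
Trying successive values, 47² = 2209 ≡ 75 (mod 97). The other root is 97 − 47 = 50.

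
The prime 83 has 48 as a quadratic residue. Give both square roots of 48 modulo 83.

Since 83 ≡ 3 (mod 4), a square root of 48 is 48^((83+1)/4) = 48^21 mod 83.
Repeated squaring: 48^2≡63, 48^4≡68, 48^8≡59, 48^16≡78 (mod 83).
48^21 = 48^(16+4+1) ≡ 31 (mod 83).
Check: 31² = 961 ≡ 48 (mod 83). The two roots are 31 and 52.

31, 52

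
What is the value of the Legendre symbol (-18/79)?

-1

Euler's criterion: (-18/79) ≡ 61^39 (mod 79).
61^2 ≡ 8 (mod 79)
61^4 ≡ 64 (mod 79)
61^8 ≡ 67 (mod 79)
61^16 ≡ 65 (mod 79)
61^32 ≡ 38 (mod 79)
61^39 = 61^(32+4+2+1) ≡ 78 (mod 79).
Result is 78 ≡ −1, so (-18/79) = −1.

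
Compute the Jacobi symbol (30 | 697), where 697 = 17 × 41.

-1

Pull out 2: since 697 ≡ 1 (mod 8), (2/697) = +1.
Reciprocity: 15 ≡ 3 and 697 ≡ 1 (mod 4), so (15/697) = +(697/15).
Reduce top mod 15: now compute (7/15).
Reciprocity: 7 ≡ 3 and 15 ≡ 3 (mod 4), so (7/15) = −(15/7).
Reduce top mod 7: now compute (1/7).
Reached (1/7) = 1. Collecting the sign flips along the way, the symbol is -1.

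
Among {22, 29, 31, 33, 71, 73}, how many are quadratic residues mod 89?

3

(22/89) = +1 → QR.
(29/89) = -1 → non-residue.
(31/89) = -1 → non-residue.
(33/89) = -1 → non-residue.
(71/89) = +1 → QR.
(73/89) = +1 → QR.
Total quadratic residues among the 6: 3.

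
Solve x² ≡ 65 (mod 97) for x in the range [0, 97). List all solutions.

97 ≡ 1 (mod 4), so we find a root by search.
Trying successive values, 29² = 841 ≡ 65 (mod 97). The other root is 97 − 29 = 68.

29, 68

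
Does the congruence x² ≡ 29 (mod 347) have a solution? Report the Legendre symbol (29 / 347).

Euler's criterion: (29/347) ≡ 29^173 (mod 347).
29^2 ≡ 147 (mod 347)
29^4 ≡ 95 (mod 347)
29^8 ≡ 3 (mod 347)
29^16 ≡ 9 (mod 347)
29^32 ≡ 81 (mod 347)
29^64 ≡ 315 (mod 347)
29^128 ≡ 330 (mod 347)
29^173 = 29^(128+32+8+4+1) ≡ 1 (mod 347).
Result is 1, so (29/347) = 1.

1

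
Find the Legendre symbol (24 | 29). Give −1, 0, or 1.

1

Euler's criterion: (24/29) ≡ 24^14 (mod 29).
24^2 ≡ 25 (mod 29)
24^4 ≡ 16 (mod 29)
24^8 ≡ 24 (mod 29)
24^14 = 24^(8+4+2) ≡ 1 (mod 29).
Result is 1, so (24/29) = 1.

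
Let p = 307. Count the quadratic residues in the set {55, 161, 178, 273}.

(55/307) = -1 → non-residue.
(161/307) = -1 → non-residue.
(178/307) = -1 → non-residue.
(273/307) = +1 → QR.
Total quadratic residues among the 4: 1.

1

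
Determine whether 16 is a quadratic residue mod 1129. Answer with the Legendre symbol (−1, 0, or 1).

1

Pull out 2^4: since 1129 ≡ 1 (mod 8), (2/1129) = +1, so (2/1129)^4 = +1.
Reached (1/1129) = 1. Collecting the sign flips along the way, the symbol is +1.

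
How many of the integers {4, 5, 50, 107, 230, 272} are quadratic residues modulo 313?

4

(4/313) = +1 → QR.
(5/313) = -1 → non-residue.
(50/313) = +1 → QR.
(107/313) = +1 → QR.
(230/313) = +1 → QR.
(272/313) = -1 → non-residue.
Total quadratic residues among the 6: 4.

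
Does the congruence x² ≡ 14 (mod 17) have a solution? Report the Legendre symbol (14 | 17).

Pull out 2: since 17 ≡ 1 (mod 8), (2/17) = +1.
Reciprocity: 7 ≡ 3 and 17 ≡ 1 (mod 4), so (7/17) = +(17/7).
Reduce top mod 7: now compute (3/7).
Reciprocity: 3 ≡ 3 and 7 ≡ 3 (mod 4), so (3/7) = −(7/3).
Reduce top mod 3: now compute (1/3).
Reached (1/3) = 1. Collecting the sign flips along the way, the symbol is -1.

-1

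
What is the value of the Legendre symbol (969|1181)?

1

Reciprocity: 969 ≡ 1 and 1181 ≡ 1 (mod 4), so (969/1181) = +(1181/969).
Reduce top mod 969: now compute (212/969).
Pull out 2^2: since 969 ≡ 1 (mod 8), (2/969) = +1, so (2/969)^2 = +1.
Reciprocity: 53 ≡ 1 and 969 ≡ 1 (mod 4), so (53/969) = +(969/53).
Reduce top mod 53: now compute (15/53).
Reciprocity: 15 ≡ 3 and 53 ≡ 1 (mod 4), so (15/53) = +(53/15).
Reduce top mod 15: now compute (8/15).
Pull out 2^3: since 15 ≡ 7 (mod 8), (2/15) = +1, so (2/15)^3 = +1.
Reached (1/15) = 1. Collecting the sign flips along the way, the symbol is +1.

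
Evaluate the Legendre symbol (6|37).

Pull out 2: since 37 ≡ 5 (mod 8), (2/37) = -1.
Reciprocity: 3 ≡ 3 and 37 ≡ 1 (mod 4), so (3/37) = +(37/3).
Reduce top mod 3: now compute (1/3).
Reached (1/3) = 1. Collecting the sign flips along the way, the symbol is -1.

-1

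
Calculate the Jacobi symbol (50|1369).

Pull out 2: since 1369 ≡ 1 (mod 8), (2/1369) = +1.
Reciprocity: 25 ≡ 1 and 1369 ≡ 1 (mod 4), so (25/1369) = +(1369/25).
Reduce top mod 25: now compute (19/25).
Reciprocity: 19 ≡ 3 and 25 ≡ 1 (mod 4), so (19/25) = +(25/19).
Reduce top mod 19: now compute (6/19).
Pull out 2: since 19 ≡ 3 (mod 8), (2/19) = -1.
Reciprocity: 3 ≡ 3 and 19 ≡ 3 (mod 4), so (3/19) = −(19/3).
Reduce top mod 3: now compute (1/3).
Reached (1/3) = 1. Collecting the sign flips along the way, the symbol is +1.

1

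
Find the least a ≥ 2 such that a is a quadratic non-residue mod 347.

(2/347) = −1, so 2 is the smallest positive non-residue mod 347.

2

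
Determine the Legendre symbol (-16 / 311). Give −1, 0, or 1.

First reduce: -16 ≡ 295 (mod 311).
Reciprocity: 295 ≡ 3 and 311 ≡ 3 (mod 4), so (295/311) = −(311/295).
Reduce top mod 295: now compute (16/295).
Pull out 2^4: since 295 ≡ 7 (mod 8), (2/295) = +1, so (2/295)^4 = +1.
Reached (1/295) = 1. Collecting the sign flips along the way, the symbol is -1.

-1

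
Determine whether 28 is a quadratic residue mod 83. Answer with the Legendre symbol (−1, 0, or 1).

Pull out 2^2: since 83 ≡ 3 (mod 8), (2/83) = -1, so (2/83)^2 = +1.
Reciprocity: 7 ≡ 3 and 83 ≡ 3 (mod 4), so (7/83) = −(83/7).
Reduce top mod 7: now compute (6/7).
Pull out 2: since 7 ≡ 7 (mod 8), (2/7) = +1.
Reciprocity: 3 ≡ 3 and 7 ≡ 3 (mod 4), so (3/7) = −(7/3).
Reduce top mod 3: now compute (1/3).
Reached (1/3) = 1. Collecting the sign flips along the way, the symbol is +1.

1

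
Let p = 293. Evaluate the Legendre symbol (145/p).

Euler's criterion: (145/293) ≡ 145^146 (mod 293).
145^2 ≡ 222 (mod 293)
145^4 ≡ 60 (mod 293)
145^8 ≡ 84 (mod 293)
145^16 ≡ 24 (mod 293)
145^32 ≡ 283 (mod 293)
145^64 ≡ 100 (mod 293)
145^128 ≡ 38 (mod 293)
145^146 = 145^(128+16+2) ≡ 1 (mod 293).
Result is 1, so (145/293) = 1.

1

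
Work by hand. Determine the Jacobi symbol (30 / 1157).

Pull out 2: since 1157 ≡ 5 (mod 8), (2/1157) = -1.
Reciprocity: 15 ≡ 3 and 1157 ≡ 1 (mod 4), so (15/1157) = +(1157/15).
Reduce top mod 15: now compute (2/15).
Pull out 2: since 15 ≡ 7 (mod 8), (2/15) = +1.
Reached (1/15) = 1. Collecting the sign flips along the way, the symbol is -1.

-1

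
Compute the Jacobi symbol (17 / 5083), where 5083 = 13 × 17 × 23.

0

Reciprocity: 17 ≡ 1 and 5083 ≡ 3 (mod 4), so (17/5083) = +(5083/17).
Reduce top mod 17: now compute (0/17).
Top reduces to 0: gcd > 1, so the symbol is 0.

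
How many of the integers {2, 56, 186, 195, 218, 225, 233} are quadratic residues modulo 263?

5

(2/263) = +1 → QR.
(56/263) = -1 → non-residue.
(186/263) = +1 → QR.
(195/263) = -1 → non-residue.
(218/263) = +1 → QR.
(225/263) = +1 → QR.
(233/263) = +1 → QR.
Total quadratic residues among the 7: 5.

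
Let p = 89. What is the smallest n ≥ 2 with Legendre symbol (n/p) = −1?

3

(2/89) = +1, so 2 is a residue.
(3/89) = −1, so 3 is the smallest positive non-residue mod 89.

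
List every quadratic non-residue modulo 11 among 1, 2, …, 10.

2 6 7 8 10

Square k = 1,…,5 (k and 11−k give the same square):
1²=1, 2²=4, 3²=9, 4²≡5, 5²≡3 (mod 11).
The residues are {1, 3, 4, 5, 9}; the non-residues are the remaining 5 nonzero classes.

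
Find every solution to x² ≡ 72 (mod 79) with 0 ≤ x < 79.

Since 79 ≡ 3 (mod 4), a square root of 72 is 72^((79+1)/4) = 72^20 mod 79.
Repeated squaring: 72^2≡49, 72^4≡31, 72^8≡13, 72^16≡11 (mod 79).
72^20 = 72^(16+4) ≡ 25 (mod 79).
Check: 25² = 625 ≡ 72 (mod 79). The two roots are 25 and 54.

25, 54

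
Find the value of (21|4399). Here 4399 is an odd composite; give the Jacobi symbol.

-1

Reciprocity: 21 ≡ 1 and 4399 ≡ 3 (mod 4), so (21/4399) = +(4399/21).
Reduce top mod 21: now compute (10/21).
Pull out 2: since 21 ≡ 5 (mod 8), (2/21) = -1.
Reciprocity: 5 ≡ 1 and 21 ≡ 1 (mod 4), so (5/21) = +(21/5).
Reduce top mod 5: now compute (1/5).
Reached (1/5) = 1. Collecting the sign flips along the way, the symbol is -1.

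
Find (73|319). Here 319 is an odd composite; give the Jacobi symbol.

Reciprocity: 73 ≡ 1 and 319 ≡ 3 (mod 4), so (73/319) = +(319/73).
Reduce top mod 73: now compute (27/73).
Reciprocity: 27 ≡ 3 and 73 ≡ 1 (mod 4), so (27/73) = +(73/27).
Reduce top mod 27: now compute (19/27).
Reciprocity: 19 ≡ 3 and 27 ≡ 3 (mod 4), so (19/27) = −(27/19).
Reduce top mod 19: now compute (8/19).
Pull out 2^3: since 19 ≡ 3 (mod 8), (2/19) = -1, so (2/19)^3 = -1.
Reached (1/19) = 1. Collecting the sign flips along the way, the symbol is +1.

1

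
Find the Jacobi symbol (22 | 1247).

-1

Pull out 2: since 1247 ≡ 7 (mod 8), (2/1247) = +1.
Reciprocity: 11 ≡ 3 and 1247 ≡ 3 (mod 4), so (11/1247) = −(1247/11).
Reduce top mod 11: now compute (4/11).
Pull out 2^2: since 11 ≡ 3 (mod 8), (2/11) = -1, so (2/11)^2 = +1.
Reached (1/11) = 1. Collecting the sign flips along the way, the symbol is -1.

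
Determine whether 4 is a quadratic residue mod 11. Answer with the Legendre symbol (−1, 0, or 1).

1

Euler's criterion: (4/11) ≡ 4^5 (mod 11).
4^2 ≡ 5 (mod 11)
4^4 ≡ 3 (mod 11)
4^5 = 4^(4+1) ≡ 1 (mod 11).
Result is 1, so (4/11) = 1.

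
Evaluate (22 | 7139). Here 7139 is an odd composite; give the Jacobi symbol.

Pull out 2: since 7139 ≡ 3 (mod 8), (2/7139) = -1.
Reciprocity: 11 ≡ 3 and 7139 ≡ 3 (mod 4), so (11/7139) = −(7139/11).
Reduce top mod 11: now compute (0/11).
Top reduces to 0: gcd > 1, so the symbol is 0.

0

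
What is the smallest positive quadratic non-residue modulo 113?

(2/113) = +1, so 2 is a residue.
(3/113) = −1, so 3 is the smallest positive non-residue mod 113.

3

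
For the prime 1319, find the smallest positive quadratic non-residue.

13

(2/1319) = +1, so 2 is a residue.
(3/1319) = +1, so 3 is a residue.
(4/1319) = +1, so 4 is a residue.
(5/1319) = +1, so 5 is a residue.
(6/1319) = +1, so 6 is a residue.
(7/1319) = +1, so 7 is a residue.
(8/1319) = +1, so 8 is a residue.
(9/1319) = +1, so 9 is a residue.
(10/1319) = +1, so 10 is a residue.
(11/1319) = +1, so 11 is a residue.
(12/1319) = +1, so 12 is a residue.
(13/1319) = −1, so 13 is the smallest positive non-residue mod 1319.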